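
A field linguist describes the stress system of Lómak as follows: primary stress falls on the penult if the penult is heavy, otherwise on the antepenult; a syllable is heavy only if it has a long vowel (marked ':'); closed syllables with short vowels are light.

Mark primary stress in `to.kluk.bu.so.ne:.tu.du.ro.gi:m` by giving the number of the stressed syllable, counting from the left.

Weights: 7 du L, 8 ro L, 9 gi:m H.
The penult (syllable 8, ro) is light, so stress falls on the antepenult (syllable 7, du).
Primary stress: syllable 7 → to.kluk.bu.so.ne:.tu.ˈdu.ro.gi:m.

7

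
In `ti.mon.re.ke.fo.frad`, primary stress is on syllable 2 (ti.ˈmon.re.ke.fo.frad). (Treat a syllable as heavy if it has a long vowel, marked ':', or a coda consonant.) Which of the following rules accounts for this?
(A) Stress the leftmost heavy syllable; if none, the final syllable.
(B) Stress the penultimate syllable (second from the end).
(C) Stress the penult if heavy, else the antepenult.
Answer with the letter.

A

Rule A → syllable 2 ✓.
Rule B → syllable 5 (observed: 2).
Rule C → syllable 4 (observed: 2).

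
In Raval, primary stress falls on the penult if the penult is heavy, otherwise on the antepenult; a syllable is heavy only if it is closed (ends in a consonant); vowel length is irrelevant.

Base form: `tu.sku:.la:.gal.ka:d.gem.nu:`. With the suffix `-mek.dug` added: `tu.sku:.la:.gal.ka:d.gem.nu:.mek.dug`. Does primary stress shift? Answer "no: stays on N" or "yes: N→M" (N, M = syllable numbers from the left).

yes: 6→8

Base `tu.sku:.la:.gal.ka:d.gem.nu:` (7 syllables):
  Weights: 5 ka:d H, 6 gem H, 7 nu: L.
  The penult (syllable 6, gem) is heavy, so it takes stress.
  → primary stress on syllable 6.
Suffixed `tu.sku:.la:.gal.ka:d.gem.nu:.mek.dug` (9 syllables):
  Weights: 7 nu: L, 8 mek H, 9 dug H.
  The penult (syllable 8, mek) is heavy, so it takes stress.
  → primary stress on syllable 8.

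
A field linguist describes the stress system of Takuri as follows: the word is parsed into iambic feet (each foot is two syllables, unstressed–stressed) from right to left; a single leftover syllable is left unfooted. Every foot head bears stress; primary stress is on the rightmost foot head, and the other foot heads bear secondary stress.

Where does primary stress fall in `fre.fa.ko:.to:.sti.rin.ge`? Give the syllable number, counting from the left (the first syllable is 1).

Parse right to left into iambic (σˈσ) feet: fre (fa.ˈko:) (to:.ˈsti) (rin.ˈge). Syllable 1 is left unfooted.
Foot heads (stressed positions): 3, 5, 7.
End Rule Rightmost: primary stress on the rightmost head = syllable 7.
Primary stress: syllable 7 → fre.fa.ko:.to:.sti.rin.ˈge.

7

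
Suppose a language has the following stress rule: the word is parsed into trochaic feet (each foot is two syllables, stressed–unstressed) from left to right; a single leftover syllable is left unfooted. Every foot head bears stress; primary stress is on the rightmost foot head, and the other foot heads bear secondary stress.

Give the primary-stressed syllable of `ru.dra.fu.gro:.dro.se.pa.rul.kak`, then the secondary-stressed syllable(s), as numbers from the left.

primary 7, secondary 1, 3, 5

Parse left to right into trochaic (ˈσσ) feet: (ˈru.dra) (ˈfu.gro:) (ˈdro.se) (ˈpa.rul) kak. Syllable 9 is left unfooted.
Foot heads (stressed positions): 1, 3, 5, 7.
End Rule Rightmost: primary stress on the rightmost head = syllable 7.
Secondary stress on 1, 3, 5: ˌru.dra.ˌfu.gro:.ˌdro.se.ˈpa.rul.kak.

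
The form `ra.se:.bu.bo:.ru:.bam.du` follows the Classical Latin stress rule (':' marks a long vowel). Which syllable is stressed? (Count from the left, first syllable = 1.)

Classical Latin: stress the penult if heavy (long vowel or closed), else the antepenult.
Weights: 5 ru: H, 6 bam H, 7 du L.
The penult (syllable 6, bam) is heavy, so it takes stress.
Stress on syllable 6: ra.se:.bu.bo:.ru:.ˈbam.du.

6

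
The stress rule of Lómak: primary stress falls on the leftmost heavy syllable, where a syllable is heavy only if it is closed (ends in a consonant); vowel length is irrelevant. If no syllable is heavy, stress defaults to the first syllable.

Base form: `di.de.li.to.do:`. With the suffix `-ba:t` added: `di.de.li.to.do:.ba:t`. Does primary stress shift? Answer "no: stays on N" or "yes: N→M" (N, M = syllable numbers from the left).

yes: 1→6

Base `di.de.li.to.do:` (5 syllables):
  Weights: 1 di L, 2 de L, 3 li L, 4 to L, 5 do: L.
  No heavy syllable in the domain; default to the first syllable = syllable 1.
  → primary stress on syllable 1.
Suffixed `di.de.li.to.do:.ba:t` (6 syllables):
  Weights: 1 di L, 2 de L, 3 li L, 4 to L, 5 do: L, 6 ba:t H.
  Heavy syllables in the domain: 6. The leftmost is syllable 6 (ba:t).
  → primary stress on syllable 6.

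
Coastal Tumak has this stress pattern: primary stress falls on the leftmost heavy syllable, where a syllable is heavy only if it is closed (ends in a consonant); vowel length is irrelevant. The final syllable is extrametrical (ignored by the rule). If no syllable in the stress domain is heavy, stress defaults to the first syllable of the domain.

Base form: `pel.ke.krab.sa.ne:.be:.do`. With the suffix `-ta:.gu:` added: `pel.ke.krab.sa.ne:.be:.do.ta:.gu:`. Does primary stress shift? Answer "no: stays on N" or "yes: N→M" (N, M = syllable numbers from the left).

no: stays on 1

Base `pel.ke.krab.sa.ne:.be:.do` (7 syllables):
  The final syllable (7, do) is extrametrical; the stress domain is syllables 1–6.
  Weights: 1 pel H, 2 ke L, 3 krab H, 4 sa L, 5 ne: L, 6 be: L.
  Heavy syllables in the domain: 1, 3. The leftmost is syllable 1 (pel).
  → primary stress on syllable 1.
Suffixed `pel.ke.krab.sa.ne:.be:.do.ta:.gu:` (9 syllables):
  The final syllable (9, gu:) is extrametrical; the stress domain is syllables 1–8.
  Weights: 1 pel H, 2 ke L, 3 krab H, 4 sa L, 5 ne: L, 6 be: L, 7 do L, 8 ta: L.
  Heavy syllables in the domain: 1, 3. The leftmost is syllable 1 (pel).
  → primary stress on syllable 1.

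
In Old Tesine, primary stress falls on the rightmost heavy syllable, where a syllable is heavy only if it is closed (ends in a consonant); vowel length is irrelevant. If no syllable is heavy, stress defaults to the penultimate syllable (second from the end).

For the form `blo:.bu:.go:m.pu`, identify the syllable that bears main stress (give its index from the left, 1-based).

3

Weights: 1 blo: L, 2 bu: L, 3 go:m H, 4 pu L.
Heavy syllables in the domain: 3. The rightmost is syllable 3 (go:m).
Primary stress: syllable 3 → blo:.bu:.ˈgo:m.pu.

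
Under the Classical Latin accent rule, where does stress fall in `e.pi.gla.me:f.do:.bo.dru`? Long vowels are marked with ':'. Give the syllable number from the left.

5

Classical Latin: stress the penult if heavy (long vowel or closed), else the antepenult.
Weights: 5 do: H, 6 bo L, 7 dru L.
The penult (syllable 6, bo) is light, so stress falls on the antepenult (syllable 5, do:).
Stress on syllable 5: e.pi.gla.me:f.ˈdo:.bo.dru.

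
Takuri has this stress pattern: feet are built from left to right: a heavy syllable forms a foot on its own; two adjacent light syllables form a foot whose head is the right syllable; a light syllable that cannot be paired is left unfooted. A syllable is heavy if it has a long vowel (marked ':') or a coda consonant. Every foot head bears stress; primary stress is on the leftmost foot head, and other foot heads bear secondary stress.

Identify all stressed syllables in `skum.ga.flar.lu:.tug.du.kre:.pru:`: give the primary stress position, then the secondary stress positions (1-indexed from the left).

primary 1, secondary 3, 4, 5, 7, 8

Weights: 1 skum H, 2 ga L, 3 flar H, 4 lu: H, 5 tug H, 6 du L, 7 kre: H, 8 pru: H.
Parse left to right (heavy = foot alone; LL = one foot; stranded L unfooted): (ˈskum) ga (ˈflar) (ˈlu:) (ˈtug) du (ˈkre:) (ˈpru:).
Foot heads: 1, 3, 4, 5, 7, 8.
Primary stress on the leftmost head = syllable 1.
Secondary stress on 3, 4, 5, 7, 8: ˈskum.ga.ˌflar.ˌlu:.ˌtug.du.ˌkre:.ˌpru:.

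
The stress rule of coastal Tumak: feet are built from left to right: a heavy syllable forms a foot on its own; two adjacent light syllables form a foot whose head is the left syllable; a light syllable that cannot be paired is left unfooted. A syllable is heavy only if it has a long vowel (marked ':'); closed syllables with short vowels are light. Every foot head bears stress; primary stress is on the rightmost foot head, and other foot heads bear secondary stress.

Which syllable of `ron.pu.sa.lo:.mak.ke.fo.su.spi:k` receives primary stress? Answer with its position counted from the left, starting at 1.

Weights: 1 ron L, 2 pu L, 3 sa L, 4 lo: H, 5 mak L, 6 ke L, 7 fo L, 8 su L, 9 spi:k H.
Parse left to right (heavy = foot alone; LL = one foot; stranded L unfooted): (ˈron.pu) sa (ˈlo:) (ˈmak.ke) (ˈfo.su) (ˈspi:k).
Foot heads: 1, 4, 5, 7, 9.
Primary stress on the rightmost head = syllable 9.
Primary stress: syllable 9 → ron.pu.sa.lo:.mak.ke.fo.su.ˈspi:k.

9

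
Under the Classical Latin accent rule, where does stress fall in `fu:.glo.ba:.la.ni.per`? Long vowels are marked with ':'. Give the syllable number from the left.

4

Classical Latin: stress the penult if heavy (long vowel or closed), else the antepenult.
Weights: 4 la L, 5 ni L, 6 per H.
The penult (syllable 5, ni) is light, so stress falls on the antepenult (syllable 4, la).
Stress on syllable 4: fu:.glo.ba:.ˈla.ni.per.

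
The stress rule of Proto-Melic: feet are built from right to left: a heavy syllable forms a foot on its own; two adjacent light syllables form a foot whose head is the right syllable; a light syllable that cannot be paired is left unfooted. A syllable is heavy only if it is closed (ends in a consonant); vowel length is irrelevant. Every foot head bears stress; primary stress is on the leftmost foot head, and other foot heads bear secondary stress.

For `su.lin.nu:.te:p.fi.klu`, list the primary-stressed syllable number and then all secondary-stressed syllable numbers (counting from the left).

Weights: 1 su L, 2 lin H, 3 nu: L, 4 te:p H, 5 fi L, 6 klu L.
Parse right to left (heavy = foot alone; LL = one foot; stranded L unfooted): su (ˈlin) nu: (ˈte:p) (fi.ˈklu).
Foot heads: 2, 4, 6.
Primary stress on the leftmost head = syllable 2.
Secondary stress on 4, 6: su.ˈlin.nu:.ˌte:p.fi.ˌklu.

primary 2, secondary 4, 6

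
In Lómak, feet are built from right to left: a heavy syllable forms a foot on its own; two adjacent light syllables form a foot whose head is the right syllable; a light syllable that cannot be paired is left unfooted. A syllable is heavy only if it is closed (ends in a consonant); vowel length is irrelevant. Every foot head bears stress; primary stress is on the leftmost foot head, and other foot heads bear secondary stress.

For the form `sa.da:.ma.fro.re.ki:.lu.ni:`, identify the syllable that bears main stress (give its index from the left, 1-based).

2

Weights: 1 sa L, 2 da: L, 3 ma L, 4 fro L, 5 re L, 6 ki: L, 7 lu L, 8 ni: L.
Parse right to left (heavy = foot alone; LL = one foot; stranded L unfooted): (sa.ˈda:) (ma.ˈfro) (re.ˈki:) (lu.ˈni:).
Foot heads: 2, 4, 6, 8.
Primary stress on the leftmost head = syllable 2.
Primary stress: syllable 2 → sa.ˈda:.ma.fro.re.ki:.lu.ni:.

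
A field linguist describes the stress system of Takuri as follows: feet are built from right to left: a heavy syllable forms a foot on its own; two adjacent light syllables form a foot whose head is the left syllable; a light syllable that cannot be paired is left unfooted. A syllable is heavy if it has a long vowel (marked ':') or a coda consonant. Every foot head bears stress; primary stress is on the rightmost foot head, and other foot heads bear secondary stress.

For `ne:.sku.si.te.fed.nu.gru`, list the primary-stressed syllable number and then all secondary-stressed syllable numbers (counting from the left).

Weights: 1 ne: H, 2 sku L, 3 si L, 4 te L, 5 fed H, 6 nu L, 7 gru L.
Parse right to left (heavy = foot alone; LL = one foot; stranded L unfooted): (ˈne:) sku (ˈsi.te) (ˈfed) (ˈnu.gru).
Foot heads: 1, 3, 5, 6.
Primary stress on the rightmost head = syllable 6.
Secondary stress on 1, 3, 5: ˌne:.sku.ˌsi.te.ˌfed.ˈnu.gru.

primary 6, secondary 1, 3, 5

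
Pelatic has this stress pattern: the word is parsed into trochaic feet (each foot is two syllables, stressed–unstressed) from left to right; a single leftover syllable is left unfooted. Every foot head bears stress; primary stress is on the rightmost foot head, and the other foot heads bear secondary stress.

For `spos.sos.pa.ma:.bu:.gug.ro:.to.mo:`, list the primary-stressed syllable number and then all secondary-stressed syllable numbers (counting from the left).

Parse left to right into trochaic (ˈσσ) feet: (ˈspos.sos) (ˈpa.ma:) (ˈbu:.gug) (ˈro:.to) mo:. Syllable 9 is left unfooted.
Foot heads (stressed positions): 1, 3, 5, 7.
End Rule Rightmost: primary stress on the rightmost head = syllable 7.
Secondary stress on 1, 3, 5: ˌspos.sos.ˌpa.ma:.ˌbu:.gug.ˈro:.to.mo:.

primary 7, secondary 1, 3, 5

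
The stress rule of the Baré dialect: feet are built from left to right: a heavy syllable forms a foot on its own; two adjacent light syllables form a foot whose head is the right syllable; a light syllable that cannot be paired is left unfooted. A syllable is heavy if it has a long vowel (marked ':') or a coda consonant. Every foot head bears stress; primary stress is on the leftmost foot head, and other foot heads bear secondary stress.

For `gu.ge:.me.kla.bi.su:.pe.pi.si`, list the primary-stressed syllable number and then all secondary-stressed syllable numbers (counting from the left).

Weights: 1 gu L, 2 ge: H, 3 me L, 4 kla L, 5 bi L, 6 su: H, 7 pe L, 8 pi L, 9 si L.
Parse left to right (heavy = foot alone; LL = one foot; stranded L unfooted): gu (ˈge:) (me.ˈkla) bi (ˈsu:) (pe.ˈpi) si.
Foot heads: 2, 4, 6, 8.
Primary stress on the leftmost head = syllable 2.
Secondary stress on 4, 6, 8: gu.ˈge:.me.ˌkla.bi.ˌsu:.pe.ˌpi.si.

primary 2, secondary 4, 6, 8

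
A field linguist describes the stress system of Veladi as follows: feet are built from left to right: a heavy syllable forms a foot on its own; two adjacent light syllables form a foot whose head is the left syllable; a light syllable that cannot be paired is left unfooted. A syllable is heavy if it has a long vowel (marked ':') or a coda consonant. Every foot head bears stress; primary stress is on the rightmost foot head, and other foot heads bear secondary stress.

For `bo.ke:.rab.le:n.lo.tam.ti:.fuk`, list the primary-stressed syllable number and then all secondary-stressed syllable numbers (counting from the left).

Weights: 1 bo L, 2 ke: H, 3 rab H, 4 le:n H, 5 lo L, 6 tam H, 7 ti: H, 8 fuk H.
Parse left to right (heavy = foot alone; LL = one foot; stranded L unfooted): bo (ˈke:) (ˈrab) (ˈle:n) lo (ˈtam) (ˈti:) (ˈfuk).
Foot heads: 2, 3, 4, 6, 7, 8.
Primary stress on the rightmost head = syllable 8.
Secondary stress on 2, 3, 4, 6, 7: bo.ˌke:.ˌrab.ˌle:n.lo.ˌtam.ˌti:.ˈfuk.

primary 8, secondary 2, 3, 4, 6, 7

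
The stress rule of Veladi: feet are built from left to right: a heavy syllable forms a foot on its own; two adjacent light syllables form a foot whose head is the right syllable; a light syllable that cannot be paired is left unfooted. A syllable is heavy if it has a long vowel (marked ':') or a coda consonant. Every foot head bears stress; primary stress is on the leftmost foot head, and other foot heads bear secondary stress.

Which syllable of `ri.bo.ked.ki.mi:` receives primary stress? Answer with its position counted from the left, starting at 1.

2

Weights: 1 ri L, 2 bo L, 3 ked H, 4 ki L, 5 mi: H.
Parse left to right (heavy = foot alone; LL = one foot; stranded L unfooted): (ri.ˈbo) (ˈked) ki (ˈmi:).
Foot heads: 2, 3, 5.
Primary stress on the leftmost head = syllable 2.
Primary stress: syllable 2 → ri.ˈbo.ked.ki.mi:.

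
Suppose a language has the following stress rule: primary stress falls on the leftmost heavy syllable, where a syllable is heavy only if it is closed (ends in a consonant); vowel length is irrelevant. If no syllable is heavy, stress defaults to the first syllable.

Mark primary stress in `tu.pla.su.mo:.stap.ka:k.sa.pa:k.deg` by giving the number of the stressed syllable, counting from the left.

5

Weights: 1 tu L, 2 pla L, 3 su L, 4 mo: L, 5 stap H, 6 ka:k H, 7 sa L, 8 pa:k H, 9 deg H.
Heavy syllables in the domain: 5, 6, 8, 9. The leftmost is syllable 5 (stap).
Primary stress: syllable 5 → tu.pla.su.mo:.ˈstap.ka:k.sa.pa:k.deg.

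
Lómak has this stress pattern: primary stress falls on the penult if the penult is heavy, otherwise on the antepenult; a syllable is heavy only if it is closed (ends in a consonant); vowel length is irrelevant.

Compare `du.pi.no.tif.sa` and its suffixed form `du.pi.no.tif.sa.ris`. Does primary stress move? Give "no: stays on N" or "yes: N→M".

no: stays on 4

Base `du.pi.no.tif.sa` (5 syllables):
  Weights: 3 no L, 4 tif H, 5 sa L.
  The penult (syllable 4, tif) is heavy, so it takes stress.
  → primary stress on syllable 4.
Suffixed `du.pi.no.tif.sa.ris` (6 syllables):
  Weights: 4 tif H, 5 sa L, 6 ris H.
  The penult (syllable 5, sa) is light, so stress falls on the antepenult (syllable 4, tif).
  → primary stress on syllable 4.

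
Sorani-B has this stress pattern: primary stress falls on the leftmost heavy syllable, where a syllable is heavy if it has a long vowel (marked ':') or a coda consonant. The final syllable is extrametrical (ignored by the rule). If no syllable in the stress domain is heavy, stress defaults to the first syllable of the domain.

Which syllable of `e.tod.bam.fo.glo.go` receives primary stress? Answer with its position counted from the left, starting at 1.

2

The final syllable (6, go) is extrametrical; the stress domain is syllables 1–5.
Weights: 1 e L, 2 tod H, 3 bam H, 4 fo L, 5 glo L.
Heavy syllables in the domain: 2, 3. The leftmost is syllable 2 (tod).
Primary stress: syllable 2 → e.ˈtod.bam.fo.glo.go.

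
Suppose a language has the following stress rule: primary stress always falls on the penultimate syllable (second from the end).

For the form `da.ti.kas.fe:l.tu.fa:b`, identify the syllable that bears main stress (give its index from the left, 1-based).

5

The word has 6 syllables; the penultimate syllable (second from the end) is syllable 5 (tu).
Primary stress: syllable 5 → da.ti.kas.fe:l.ˈtu.fa:b.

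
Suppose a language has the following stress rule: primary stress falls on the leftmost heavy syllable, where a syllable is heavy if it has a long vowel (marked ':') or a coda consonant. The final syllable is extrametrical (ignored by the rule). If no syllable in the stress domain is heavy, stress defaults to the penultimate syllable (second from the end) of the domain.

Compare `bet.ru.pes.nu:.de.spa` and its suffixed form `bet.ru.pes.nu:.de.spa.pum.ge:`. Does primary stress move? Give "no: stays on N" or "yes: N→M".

Base `bet.ru.pes.nu:.de.spa` (6 syllables):
  The final syllable (6, spa) is extrametrical; the stress domain is syllables 1–5.
  Weights: 1 bet H, 2 ru L, 3 pes H, 4 nu: H, 5 de L.
  Heavy syllables in the domain: 1, 3, 4. The leftmost is syllable 1 (bet).
  → primary stress on syllable 1.
Suffixed `bet.ru.pes.nu:.de.spa.pum.ge:` (8 syllables):
  The final syllable (8, ge:) is extrametrical; the stress domain is syllables 1–7.
  Weights: 1 bet H, 2 ru L, 3 pes H, 4 nu: H, 5 de L, 6 spa L, 7 pum H.
  Heavy syllables in the domain: 1, 3, 4, 7. The leftmost is syllable 1 (bet).
  → primary stress on syllable 1.

no: stays on 1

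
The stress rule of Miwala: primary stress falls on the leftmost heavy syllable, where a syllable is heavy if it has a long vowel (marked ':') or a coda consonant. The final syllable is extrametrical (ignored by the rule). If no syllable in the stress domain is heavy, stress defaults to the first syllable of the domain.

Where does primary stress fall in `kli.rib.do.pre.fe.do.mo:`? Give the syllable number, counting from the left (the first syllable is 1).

2

The final syllable (7, mo:) is extrametrical; the stress domain is syllables 1–6.
Weights: 1 kli L, 2 rib H, 3 do L, 4 pre L, 5 fe L, 6 do L.
Heavy syllables in the domain: 2. The leftmost is syllable 2 (rib).
Primary stress: syllable 2 → kli.ˈrib.do.pre.fe.do.mo:.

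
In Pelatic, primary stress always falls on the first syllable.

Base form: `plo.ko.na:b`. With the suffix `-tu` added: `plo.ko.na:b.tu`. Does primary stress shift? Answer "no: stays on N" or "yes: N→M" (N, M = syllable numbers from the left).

Base `plo.ko.na:b` (3 syllables):
  The word has 3 syllables; the first syllable is syllable 1 (plo).
  → primary stress on syllable 1.
Suffixed `plo.ko.na:b.tu` (4 syllables):
  The word has 4 syllables; the first syllable is syllable 1 (plo).
  → primary stress on syllable 1.

no: stays on 1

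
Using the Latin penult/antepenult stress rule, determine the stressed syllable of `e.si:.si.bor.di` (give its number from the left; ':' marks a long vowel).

4

Classical Latin: stress the penult if heavy (long vowel or closed), else the antepenult.
Weights: 3 si L, 4 bor H, 5 di L.
The penult (syllable 4, bor) is heavy, so it takes stress.
Stress on syllable 4: e.si:.si.ˈbor.di.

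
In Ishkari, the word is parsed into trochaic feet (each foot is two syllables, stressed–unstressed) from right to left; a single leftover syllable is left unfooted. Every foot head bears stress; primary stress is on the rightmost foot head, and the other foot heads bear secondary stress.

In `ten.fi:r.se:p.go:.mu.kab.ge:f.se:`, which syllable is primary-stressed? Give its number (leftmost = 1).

7

Parse right to left into trochaic (ˈσσ) feet: (ˈten.fi:r) (ˈse:p.go:) (ˈmu.kab) (ˈge:f.se:).
Foot heads (stressed positions): 1, 3, 5, 7.
End Rule Rightmost: primary stress on the rightmost head = syllable 7.
Primary stress: syllable 7 → ten.fi:r.se:p.go:.mu.kab.ˈge:f.se:.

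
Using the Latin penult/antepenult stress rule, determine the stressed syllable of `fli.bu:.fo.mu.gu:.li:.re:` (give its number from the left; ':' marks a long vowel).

6

Classical Latin: stress the penult if heavy (long vowel or closed), else the antepenult.
Weights: 5 gu: H, 6 li: H, 7 re: H.
The penult (syllable 6, li:) is heavy, so it takes stress.
Stress on syllable 6: fli.bu:.fo.mu.gu:.ˈli:.re:.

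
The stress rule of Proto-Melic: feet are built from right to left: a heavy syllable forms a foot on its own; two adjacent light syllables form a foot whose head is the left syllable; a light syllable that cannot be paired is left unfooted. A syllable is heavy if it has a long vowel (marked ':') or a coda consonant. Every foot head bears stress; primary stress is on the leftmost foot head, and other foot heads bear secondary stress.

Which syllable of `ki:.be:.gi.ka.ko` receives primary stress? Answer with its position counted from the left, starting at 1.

1

Weights: 1 ki: H, 2 be: H, 3 gi L, 4 ka L, 5 ko L.
Parse right to left (heavy = foot alone; LL = one foot; stranded L unfooted): (ˈki:) (ˈbe:) gi (ˈka.ko).
Foot heads: 1, 2, 4.
Primary stress on the leftmost head = syllable 1.
Primary stress: syllable 1 → ˈki:.be:.gi.ka.ko.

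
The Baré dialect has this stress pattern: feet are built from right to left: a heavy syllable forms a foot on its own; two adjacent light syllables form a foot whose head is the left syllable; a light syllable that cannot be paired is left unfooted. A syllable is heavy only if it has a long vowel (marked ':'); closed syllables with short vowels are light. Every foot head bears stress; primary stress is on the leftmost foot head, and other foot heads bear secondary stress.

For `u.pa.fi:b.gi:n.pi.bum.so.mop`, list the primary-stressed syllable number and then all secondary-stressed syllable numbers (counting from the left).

primary 1, secondary 3, 4, 5, 7

Weights: 1 u L, 2 pa L, 3 fi:b H, 4 gi:n H, 5 pi L, 6 bum L, 7 so L, 8 mop L.
Parse right to left (heavy = foot alone; LL = one foot; stranded L unfooted): (ˈu.pa) (ˈfi:b) (ˈgi:n) (ˈpi.bum) (ˈso.mop).
Foot heads: 1, 3, 4, 5, 7.
Primary stress on the leftmost head = syllable 1.
Secondary stress on 3, 4, 5, 7: ˈu.pa.ˌfi:b.ˌgi:n.ˌpi.bum.ˌso.mop.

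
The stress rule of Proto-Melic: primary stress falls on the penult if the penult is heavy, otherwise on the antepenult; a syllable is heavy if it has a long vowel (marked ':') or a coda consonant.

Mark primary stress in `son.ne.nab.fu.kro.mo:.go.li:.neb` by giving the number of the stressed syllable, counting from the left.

8

Weights: 7 go L, 8 li: H, 9 neb H.
The penult (syllable 8, li:) is heavy, so it takes stress.
Primary stress: syllable 8 → son.ne.nab.fu.kro.mo:.go.ˈli:.neb.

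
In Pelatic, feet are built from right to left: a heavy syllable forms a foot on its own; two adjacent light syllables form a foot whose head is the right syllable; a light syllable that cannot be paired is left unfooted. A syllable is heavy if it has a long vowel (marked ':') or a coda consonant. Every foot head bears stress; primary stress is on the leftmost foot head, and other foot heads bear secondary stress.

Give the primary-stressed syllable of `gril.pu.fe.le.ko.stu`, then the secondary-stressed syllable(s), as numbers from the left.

Weights: 1 gril H, 2 pu L, 3 fe L, 4 le L, 5 ko L, 6 stu L.
Parse right to left (heavy = foot alone; LL = one foot; stranded L unfooted): (ˈgril) pu (fe.ˈle) (ko.ˈstu).
Foot heads: 1, 4, 6.
Primary stress on the leftmost head = syllable 1.
Secondary stress on 4, 6: ˈgril.pu.fe.ˌle.ko.ˌstu.

primary 1, secondary 4, 6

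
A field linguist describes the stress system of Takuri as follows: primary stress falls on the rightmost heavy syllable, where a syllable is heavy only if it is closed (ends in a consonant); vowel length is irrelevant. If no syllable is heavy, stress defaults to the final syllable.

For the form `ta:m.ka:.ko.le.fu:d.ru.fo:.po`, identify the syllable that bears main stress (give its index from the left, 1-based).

5

Weights: 1 ta:m H, 2 ka: L, 3 ko L, 4 le L, 5 fu:d H, 6 ru L, 7 fo: L, 8 po L.
Heavy syllables in the domain: 1, 5. The rightmost is syllable 5 (fu:d).
Primary stress: syllable 5 → ta:m.ka:.ko.le.ˈfu:d.ru.fo:.po.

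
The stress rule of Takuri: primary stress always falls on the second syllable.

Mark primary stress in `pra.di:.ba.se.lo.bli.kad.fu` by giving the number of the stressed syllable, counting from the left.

The word has 8 syllables; the second syllable is syllable 2 (di:).
Primary stress: syllable 2 → pra.ˈdi:.ba.se.lo.bli.kad.fu.

2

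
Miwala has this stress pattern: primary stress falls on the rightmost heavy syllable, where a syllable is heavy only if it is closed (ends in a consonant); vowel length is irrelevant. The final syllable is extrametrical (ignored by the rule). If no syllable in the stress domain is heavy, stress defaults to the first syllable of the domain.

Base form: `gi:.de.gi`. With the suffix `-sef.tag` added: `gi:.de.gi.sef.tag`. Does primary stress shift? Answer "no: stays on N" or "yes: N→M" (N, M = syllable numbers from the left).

yes: 1→4

Base `gi:.de.gi` (3 syllables):
  The final syllable (3, gi) is extrametrical; the stress domain is syllables 1–2.
  Weights: 1 gi: L, 2 de L.
  No heavy syllable in the domain; default to the first syllable of the domain = syllable 1.
  → primary stress on syllable 1.
Suffixed `gi:.de.gi.sef.tag` (5 syllables):
  The final syllable (5, tag) is extrametrical; the stress domain is syllables 1–4.
  Weights: 1 gi: L, 2 de L, 3 gi L, 4 sef H.
  Heavy syllables in the domain: 4. The rightmost is syllable 4 (sef).
  → primary stress on syllable 4.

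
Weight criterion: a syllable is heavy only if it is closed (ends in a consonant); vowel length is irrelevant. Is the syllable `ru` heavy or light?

light

`ru`: short vowel, open (no coda). Open (no coda) → light.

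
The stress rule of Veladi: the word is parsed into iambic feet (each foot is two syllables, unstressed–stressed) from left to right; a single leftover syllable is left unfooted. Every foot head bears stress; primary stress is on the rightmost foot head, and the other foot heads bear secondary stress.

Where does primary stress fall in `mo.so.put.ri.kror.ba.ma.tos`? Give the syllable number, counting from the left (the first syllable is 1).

Parse left to right into iambic (σˈσ) feet: (mo.ˈso) (put.ˈri) (kror.ˈba) (ma.ˈtos).
Foot heads (stressed positions): 2, 4, 6, 8.
End Rule Rightmost: primary stress on the rightmost head = syllable 8.
Primary stress: syllable 8 → mo.so.put.ri.kror.ba.ma.ˈtos.

8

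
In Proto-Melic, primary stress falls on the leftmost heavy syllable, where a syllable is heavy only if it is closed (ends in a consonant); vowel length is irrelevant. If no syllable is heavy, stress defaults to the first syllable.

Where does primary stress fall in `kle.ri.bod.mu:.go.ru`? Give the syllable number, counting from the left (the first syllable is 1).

3

Weights: 1 kle L, 2 ri L, 3 bod H, 4 mu: L, 5 go L, 6 ru L.
Heavy syllables in the domain: 3. The leftmost is syllable 3 (bod).
Primary stress: syllable 3 → kle.ri.ˈbod.mu:.go.ru.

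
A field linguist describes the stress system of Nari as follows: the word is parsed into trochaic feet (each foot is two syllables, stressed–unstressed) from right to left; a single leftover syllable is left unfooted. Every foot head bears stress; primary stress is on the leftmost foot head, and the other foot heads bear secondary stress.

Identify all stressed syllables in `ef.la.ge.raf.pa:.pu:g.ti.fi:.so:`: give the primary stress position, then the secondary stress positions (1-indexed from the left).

Parse right to left into trochaic (ˈσσ) feet: ef (ˈla.ge) (ˈraf.pa:) (ˈpu:g.ti) (ˈfi:.so:). Syllable 1 is left unfooted.
Foot heads (stressed positions): 2, 4, 6, 8.
End Rule Leftmost: primary stress on the leftmost head = syllable 2.
Secondary stress on 4, 6, 8: ef.ˈla.ge.ˌraf.pa:.ˌpu:g.ti.ˌfi:.so:.

primary 2, secondary 4, 6, 8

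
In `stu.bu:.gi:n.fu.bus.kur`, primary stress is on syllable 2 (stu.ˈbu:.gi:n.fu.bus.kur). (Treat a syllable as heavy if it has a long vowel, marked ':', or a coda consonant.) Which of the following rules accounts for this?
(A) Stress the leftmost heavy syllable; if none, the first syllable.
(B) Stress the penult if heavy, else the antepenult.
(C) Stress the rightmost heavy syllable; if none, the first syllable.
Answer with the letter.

Rule A → syllable 2 ✓.
Rule B → syllable 5 (observed: 2).
Rule C → syllable 6 (observed: 2).

A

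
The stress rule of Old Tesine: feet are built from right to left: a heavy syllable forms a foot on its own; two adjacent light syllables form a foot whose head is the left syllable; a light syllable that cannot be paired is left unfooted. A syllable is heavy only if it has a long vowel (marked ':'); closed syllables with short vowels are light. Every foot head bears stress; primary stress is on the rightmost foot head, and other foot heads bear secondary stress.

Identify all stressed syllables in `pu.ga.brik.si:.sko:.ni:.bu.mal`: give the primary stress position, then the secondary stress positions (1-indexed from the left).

Weights: 1 pu L, 2 ga L, 3 brik L, 4 si: H, 5 sko: H, 6 ni: H, 7 bu L, 8 mal L.
Parse right to left (heavy = foot alone; LL = one foot; stranded L unfooted): pu (ˈga.brik) (ˈsi:) (ˈsko:) (ˈni:) (ˈbu.mal).
Foot heads: 2, 4, 5, 6, 7.
Primary stress on the rightmost head = syllable 7.
Secondary stress on 2, 4, 5, 6: pu.ˌga.brik.ˌsi:.ˌsko:.ˌni:.ˈbu.mal.

primary 7, secondary 2, 4, 5, 6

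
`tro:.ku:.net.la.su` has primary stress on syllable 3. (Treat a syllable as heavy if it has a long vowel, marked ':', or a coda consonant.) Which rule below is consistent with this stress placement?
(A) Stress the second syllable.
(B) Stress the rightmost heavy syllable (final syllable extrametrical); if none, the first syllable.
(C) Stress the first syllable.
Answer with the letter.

Rule A → syllable 2 (observed: 3).
Rule B → syllable 3 ✓.
Rule C → syllable 1 (observed: 3).

B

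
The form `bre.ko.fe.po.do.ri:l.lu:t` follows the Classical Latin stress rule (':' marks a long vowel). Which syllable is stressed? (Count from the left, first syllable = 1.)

Classical Latin: stress the penult if heavy (long vowel or closed), else the antepenult.
Weights: 5 do L, 6 ri:l H, 7 lu:t H.
The penult (syllable 6, ri:l) is heavy, so it takes stress.
Stress on syllable 6: bre.ko.fe.po.do.ˈri:l.lu:t.

6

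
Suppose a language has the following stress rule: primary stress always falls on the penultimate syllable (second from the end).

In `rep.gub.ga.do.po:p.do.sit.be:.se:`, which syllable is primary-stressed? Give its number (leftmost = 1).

8

The word has 9 syllables; the penultimate syllable (second from the end) is syllable 8 (be:).
Primary stress: syllable 8 → rep.gub.ga.do.po:p.do.sit.ˈbe:.se:.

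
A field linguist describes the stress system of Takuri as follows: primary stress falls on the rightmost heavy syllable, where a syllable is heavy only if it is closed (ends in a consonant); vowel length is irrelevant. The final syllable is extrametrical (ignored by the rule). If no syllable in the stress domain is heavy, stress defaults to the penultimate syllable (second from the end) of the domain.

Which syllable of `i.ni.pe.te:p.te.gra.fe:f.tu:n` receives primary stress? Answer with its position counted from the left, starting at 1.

The final syllable (8, tu:n) is extrametrical; the stress domain is syllables 1–7.
Weights: 1 i L, 2 ni L, 3 pe L, 4 te:p H, 5 te L, 6 gra L, 7 fe:f H.
Heavy syllables in the domain: 4, 7. The rightmost is syllable 7 (fe:f).
Primary stress: syllable 7 → i.ni.pe.te:p.te.gra.ˈfe:f.tu:n.

7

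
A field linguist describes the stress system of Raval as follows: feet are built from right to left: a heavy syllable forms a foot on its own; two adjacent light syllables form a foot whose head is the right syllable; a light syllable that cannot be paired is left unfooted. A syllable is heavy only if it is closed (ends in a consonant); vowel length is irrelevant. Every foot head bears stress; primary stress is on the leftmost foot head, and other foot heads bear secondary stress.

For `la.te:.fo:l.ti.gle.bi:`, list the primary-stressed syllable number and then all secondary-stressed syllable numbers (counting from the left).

Weights: 1 la L, 2 te: L, 3 fo:l H, 4 ti L, 5 gle L, 6 bi: L.
Parse right to left (heavy = foot alone; LL = one foot; stranded L unfooted): (la.ˈte:) (ˈfo:l) ti (gle.ˈbi:).
Foot heads: 2, 3, 6.
Primary stress on the leftmost head = syllable 2.
Secondary stress on 3, 6: la.ˈte:.ˌfo:l.ti.gle.ˌbi:.

primary 2, secondary 3, 6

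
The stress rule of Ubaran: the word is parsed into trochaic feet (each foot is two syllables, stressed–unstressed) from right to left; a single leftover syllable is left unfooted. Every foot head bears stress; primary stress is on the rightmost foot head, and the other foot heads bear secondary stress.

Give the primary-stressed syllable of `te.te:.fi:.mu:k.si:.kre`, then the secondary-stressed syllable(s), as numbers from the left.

Parse right to left into trochaic (ˈσσ) feet: (ˈte.te:) (ˈfi:.mu:k) (ˈsi:.kre).
Foot heads (stressed positions): 1, 3, 5.
End Rule Rightmost: primary stress on the rightmost head = syllable 5.
Secondary stress on 1, 3: ˌte.te:.ˌfi:.mu:k.ˈsi:.kre.

primary 5, secondary 1, 3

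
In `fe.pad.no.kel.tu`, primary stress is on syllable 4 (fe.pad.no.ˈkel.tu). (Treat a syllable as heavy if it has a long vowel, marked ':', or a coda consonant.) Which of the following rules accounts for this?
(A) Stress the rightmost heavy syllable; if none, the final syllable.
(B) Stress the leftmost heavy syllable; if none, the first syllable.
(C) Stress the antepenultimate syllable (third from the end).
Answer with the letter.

Rule A → syllable 4 ✓.
Rule B → syllable 2 (observed: 4).
Rule C → syllable 3 (observed: 4).

A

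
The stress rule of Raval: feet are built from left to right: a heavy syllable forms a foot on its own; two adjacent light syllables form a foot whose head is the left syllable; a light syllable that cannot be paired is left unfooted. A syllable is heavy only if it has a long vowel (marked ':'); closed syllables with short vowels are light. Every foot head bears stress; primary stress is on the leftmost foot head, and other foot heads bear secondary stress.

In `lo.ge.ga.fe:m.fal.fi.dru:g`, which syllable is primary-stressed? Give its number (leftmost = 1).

Weights: 1 lo L, 2 ge L, 3 ga L, 4 fe:m H, 5 fal L, 6 fi L, 7 dru:g H.
Parse left to right (heavy = foot alone; LL = one foot; stranded L unfooted): (ˈlo.ge) ga (ˈfe:m) (ˈfal.fi) (ˈdru:g).
Foot heads: 1, 4, 5, 7.
Primary stress on the leftmost head = syllable 1.
Primary stress: syllable 1 → ˈlo.ge.ga.fe:m.fal.fi.dru:g.

1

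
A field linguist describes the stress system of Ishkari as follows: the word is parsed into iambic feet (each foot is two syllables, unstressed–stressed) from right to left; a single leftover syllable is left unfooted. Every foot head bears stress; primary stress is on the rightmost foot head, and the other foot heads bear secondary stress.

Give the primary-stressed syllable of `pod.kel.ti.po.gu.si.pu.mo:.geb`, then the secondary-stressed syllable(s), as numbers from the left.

Parse right to left into iambic (σˈσ) feet: pod (kel.ˈti) (po.ˈgu) (si.ˈpu) (mo:.ˈgeb). Syllable 1 is left unfooted.
Foot heads (stressed positions): 3, 5, 7, 9.
End Rule Rightmost: primary stress on the rightmost head = syllable 9.
Secondary stress on 3, 5, 7: pod.kel.ˌti.po.ˌgu.si.ˌpu.mo:.ˈgeb.

primary 9, secondary 3, 5, 7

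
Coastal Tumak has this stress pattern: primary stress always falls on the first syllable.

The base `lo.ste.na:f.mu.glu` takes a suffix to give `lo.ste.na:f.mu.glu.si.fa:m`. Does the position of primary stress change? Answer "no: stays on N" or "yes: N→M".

no: stays on 1

Base `lo.ste.na:f.mu.glu` (5 syllables):
  The word has 5 syllables; the first syllable is syllable 1 (lo).
  → primary stress on syllable 1.
Suffixed `lo.ste.na:f.mu.glu.si.fa:m` (7 syllables):
  The word has 7 syllables; the first syllable is syllable 1 (lo).
  → primary stress on syllable 1.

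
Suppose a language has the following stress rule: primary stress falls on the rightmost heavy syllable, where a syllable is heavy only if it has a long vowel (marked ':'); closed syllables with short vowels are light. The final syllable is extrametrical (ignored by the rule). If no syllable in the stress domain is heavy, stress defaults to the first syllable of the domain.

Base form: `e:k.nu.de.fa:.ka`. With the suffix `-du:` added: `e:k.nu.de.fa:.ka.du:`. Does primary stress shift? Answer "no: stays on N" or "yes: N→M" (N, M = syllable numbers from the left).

no: stays on 4

Base `e:k.nu.de.fa:.ka` (5 syllables):
  The final syllable (5, ka) is extrametrical; the stress domain is syllables 1–4.
  Weights: 1 e:k H, 2 nu L, 3 de L, 4 fa: H.
  Heavy syllables in the domain: 1, 4. The rightmost is syllable 4 (fa:).
  → primary stress on syllable 4.
Suffixed `e:k.nu.de.fa:.ka.du:` (6 syllables):
  The final syllable (6, du:) is extrametrical; the stress domain is syllables 1–5.
  Weights: 1 e:k H, 2 nu L, 3 de L, 4 fa: H, 5 ka L.
  Heavy syllables in the domain: 1, 4. The rightmost is syllable 4 (fa:).
  → primary stress on syllable 4.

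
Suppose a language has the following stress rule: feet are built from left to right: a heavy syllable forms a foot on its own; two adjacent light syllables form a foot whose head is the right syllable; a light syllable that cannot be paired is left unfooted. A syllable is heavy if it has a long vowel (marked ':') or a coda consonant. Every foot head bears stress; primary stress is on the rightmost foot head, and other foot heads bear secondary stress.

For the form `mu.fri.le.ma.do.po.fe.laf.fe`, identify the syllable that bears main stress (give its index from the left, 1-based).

8

Weights: 1 mu L, 2 fri L, 3 le L, 4 ma L, 5 do L, 6 po L, 7 fe L, 8 laf H, 9 fe L.
Parse left to right (heavy = foot alone; LL = one foot; stranded L unfooted): (mu.ˈfri) (le.ˈma) (do.ˈpo) fe (ˈlaf) fe.
Foot heads: 2, 4, 6, 8.
Primary stress on the rightmost head = syllable 8.
Primary stress: syllable 8 → mu.fri.le.ma.do.po.fe.ˈlaf.fe.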